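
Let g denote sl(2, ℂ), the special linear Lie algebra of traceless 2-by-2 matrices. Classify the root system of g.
This is sl(2), which has dimension 2^2 - 1 = 3 and rank 2 - 1 = 1 (a Cartan subalgebra is the diagonal traceless matrices). In the classification of classical Lie algebras, the special linear algebra sl(n+1) has type A_n; here n = 1, so the Dynkin diagram is a chain of 1 nodes with single edges (A_1). Hence the type is A_1.

type A_1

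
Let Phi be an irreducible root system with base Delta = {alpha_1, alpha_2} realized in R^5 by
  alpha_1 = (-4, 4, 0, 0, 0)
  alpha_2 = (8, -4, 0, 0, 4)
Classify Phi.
G2

Compute the Cartan integers a_ij = 2(alpha_i, alpha_j)/(alpha_j, alpha_j); the resulting 2x2 Cartan matrix is
[[2, -1], [-3, 2]].
The roots have two lengths (squared-length ratio 3:1); the short ones are alpha_{1}. The associated Dynkin diagram is two nodes joined by a triple edge (G_2), so the type is G_2.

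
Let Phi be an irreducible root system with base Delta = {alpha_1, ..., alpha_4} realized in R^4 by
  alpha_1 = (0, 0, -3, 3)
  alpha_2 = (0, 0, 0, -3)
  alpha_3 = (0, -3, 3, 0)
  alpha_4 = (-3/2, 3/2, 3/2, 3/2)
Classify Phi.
F4

Compute the Cartan integers a_ij = 2(alpha_i, alpha_j)/(alpha_j, alpha_j); the resulting 4x4 Cartan matrix is
[[2, -2, -1, 0], [-1, 2, 0, -1], [-1, 0, 2, 0], [0, -1, 0, 2]].
The roots have two lengths (squared-length ratio 2:1); the short ones are alpha_{2,4}. The associated Dynkin diagram is a chain of 4 nodes with a double edge between the middle two (F_4), so the type is F_4.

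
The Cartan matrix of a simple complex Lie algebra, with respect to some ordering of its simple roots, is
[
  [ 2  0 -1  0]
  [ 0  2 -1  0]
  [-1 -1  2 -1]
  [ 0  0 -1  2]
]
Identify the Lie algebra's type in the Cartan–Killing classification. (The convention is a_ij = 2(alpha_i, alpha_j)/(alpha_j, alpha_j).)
The matrix has rank 4 with 2's on the diagonal. Reading the off-diagonal entries as Dynkin edges (a single edge where a_ij = a_ji = -1; a double or triple edge where a_ij * a_ji = 2 or 3), the diagram is a chain of 2 nodes with a fork of two nodes at one end (D_4). One simple-root ordering that puts it in standard form is (alpha_1, alpha_3, alpha_2, alpha_4). So the algebra is type D_4, i.e. so(8).

D_4 (so(8))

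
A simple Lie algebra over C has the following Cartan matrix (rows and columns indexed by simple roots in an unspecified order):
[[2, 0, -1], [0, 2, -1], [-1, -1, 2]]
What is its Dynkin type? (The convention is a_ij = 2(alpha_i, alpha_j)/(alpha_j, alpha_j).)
A_3 (sl(4))

The matrix has rank 3 with 2's on the diagonal. Reading the off-diagonal entries as Dynkin edges (a single edge where a_ij = a_ji = -1; a double or triple edge where a_ij * a_ji = 2 or 3), the diagram is a chain of 3 nodes with single edges (A_3). One simple-root ordering that puts it in standard form is (alpha_2, alpha_3, alpha_1). So the algebra is type A_3, i.e. sl(4).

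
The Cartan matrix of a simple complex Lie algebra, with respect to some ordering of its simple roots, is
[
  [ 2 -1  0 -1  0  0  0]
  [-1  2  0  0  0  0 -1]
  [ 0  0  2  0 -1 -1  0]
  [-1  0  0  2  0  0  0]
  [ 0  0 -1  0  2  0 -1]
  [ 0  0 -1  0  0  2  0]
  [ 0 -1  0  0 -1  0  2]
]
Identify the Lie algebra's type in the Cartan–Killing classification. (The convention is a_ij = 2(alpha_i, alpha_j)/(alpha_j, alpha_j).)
The matrix has rank 7 with 2's on the diagonal. Reading the off-diagonal entries as Dynkin edges (a single edge where a_ij = a_ji = -1; a double or triple edge where a_ij * a_ji = 2 or 3), the diagram is a chain of 7 nodes with single edges (A_7). One simple-root ordering that puts it in standard form is (alpha_4, alpha_1, alpha_2, alpha_7, alpha_5, alpha_3, alpha_6). So the algebra is type A_7, i.e. sl(8).

A_7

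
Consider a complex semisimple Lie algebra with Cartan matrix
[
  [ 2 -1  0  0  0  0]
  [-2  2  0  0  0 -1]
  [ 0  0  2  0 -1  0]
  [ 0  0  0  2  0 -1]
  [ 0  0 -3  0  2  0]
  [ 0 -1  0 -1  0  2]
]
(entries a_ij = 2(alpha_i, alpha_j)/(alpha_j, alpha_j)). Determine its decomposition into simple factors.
B_4 + G_2

The diagram associated to this matrix has two connected components: the simple roots {alpha_1, alpha_2, alpha_4, alpha_6} form a chain of 4 nodes with a double edge at one end; the terminal node there is the unique short simple root (B_4), and {alpha_3, alpha_5} form two nodes joined by a triple edge (G_2). A semisimple Lie algebra decomposes uniquely as the direct sum of simple ideals, one per connected component of its Dynkin diagram, so g ≅ B_4 ⊕ G_2 (dimension 36 + 14 = 50).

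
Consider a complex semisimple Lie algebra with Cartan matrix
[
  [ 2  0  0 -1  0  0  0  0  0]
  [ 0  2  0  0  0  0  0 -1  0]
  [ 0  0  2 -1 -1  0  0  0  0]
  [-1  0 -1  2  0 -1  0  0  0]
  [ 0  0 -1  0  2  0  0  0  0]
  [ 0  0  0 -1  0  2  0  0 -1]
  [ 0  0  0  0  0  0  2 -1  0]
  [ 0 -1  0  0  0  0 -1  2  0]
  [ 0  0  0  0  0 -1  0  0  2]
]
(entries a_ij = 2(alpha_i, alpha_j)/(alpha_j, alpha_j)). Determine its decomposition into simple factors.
The diagram associated to this matrix has two connected components: the simple roots {alpha_2, alpha_7, alpha_8} form a chain of 3 nodes with single edges (A_3), and {alpha_1, alpha_3, alpha_4, alpha_5, alpha_6, alpha_9} form a chain of 5 nodes with one extra node attached to the third node from one end (E_6). A semisimple Lie algebra decomposes uniquely as the direct sum of simple ideals, one per connected component of its Dynkin diagram, so g ≅ A_3 ⊕ E_6 (dimension 15 + 78 = 93).

type A_3 ⊕ type E_6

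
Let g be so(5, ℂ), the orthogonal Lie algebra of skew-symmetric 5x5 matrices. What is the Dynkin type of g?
B_2 (so(5))

This is so(5) with 5 odd, which has dimension 5(5-1)/2 = 10 and rank (5-1)/2 = 2. In the classification of classical Lie algebras, the orthogonal algebra so(2n+1) in an odd number of variables has type B_n; here n = 2, so the Dynkin diagram is a chain of 2 nodes with a double edge at one end; the terminal node there is the unique short simple root (B_2). Hence the type is B_2.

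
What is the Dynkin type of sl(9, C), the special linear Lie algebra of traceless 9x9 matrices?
A_8 (sl(9))

This is sl(9), which has dimension 9^2 - 1 = 80 and rank 9 - 1 = 8 (a Cartan subalgebra is the diagonal traceless matrices). In the classification of classical Lie algebras, the special linear algebra sl(n+1) has type A_n; here n = 8, so the Dynkin diagram is a chain of 8 nodes with single edges (A_8). Hence the type is A_8.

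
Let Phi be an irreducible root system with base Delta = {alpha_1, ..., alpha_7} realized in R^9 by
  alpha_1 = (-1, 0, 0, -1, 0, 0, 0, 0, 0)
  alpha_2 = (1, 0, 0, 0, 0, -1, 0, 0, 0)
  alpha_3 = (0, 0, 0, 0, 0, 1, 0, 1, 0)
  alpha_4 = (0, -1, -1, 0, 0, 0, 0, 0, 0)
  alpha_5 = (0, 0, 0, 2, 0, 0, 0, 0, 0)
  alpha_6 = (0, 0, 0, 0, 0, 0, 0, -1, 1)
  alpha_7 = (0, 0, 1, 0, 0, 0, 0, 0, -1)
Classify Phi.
Compute the Cartan integers a_ij = 2(alpha_i, alpha_j)/(alpha_j, alpha_j); the resulting 7x7 Cartan matrix is
[[2, -1, 0, 0, -1, 0, 0], [-1, 2, -1, 0, 0, 0, 0], [0, -1, 2, 0, 0, -1, 0], [0, 0, 0, 2, 0, 0, -1], [-2, 0, 0, 0, 2, 0, 0], [0, 0, -1, 0, 0, 2, -1], [0, 0, 0, -1, 0, -1, 2]].
The roots have two lengths (squared-length ratio 2:1); the short ones are alpha_{1,2,3,4,6,7}. The associated Dynkin diagram is a chain of 7 nodes with a double edge at one end; the terminal node there is the unique long simple root (C_7), so the type is C_7 (the algebra sp(14)).

C_7 (sp(14))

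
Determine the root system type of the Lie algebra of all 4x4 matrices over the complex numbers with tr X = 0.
type A_3

This is sl(4), which has dimension 4^2 - 1 = 15 and rank 4 - 1 = 3 (a Cartan subalgebra is the diagonal traceless matrices). In the classification of classical Lie algebras, the special linear algebra sl(n+1) has type A_n; here n = 3, so the Dynkin diagram is a chain of 3 nodes with single edges (A_3). Hence the type is A_3.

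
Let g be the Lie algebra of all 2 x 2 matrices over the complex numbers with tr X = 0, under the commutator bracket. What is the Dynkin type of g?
This is sl(2), which has dimension 2^2 - 1 = 3 and rank 2 - 1 = 1 (a Cartan subalgebra is the diagonal traceless matrices). In the classification of classical Lie algebras, the special linear algebra sl(n+1) has type A_n; here n = 1, so the Dynkin diagram is a chain of 1 nodes with single edges (A_1). Hence the type is A_1.

type A_1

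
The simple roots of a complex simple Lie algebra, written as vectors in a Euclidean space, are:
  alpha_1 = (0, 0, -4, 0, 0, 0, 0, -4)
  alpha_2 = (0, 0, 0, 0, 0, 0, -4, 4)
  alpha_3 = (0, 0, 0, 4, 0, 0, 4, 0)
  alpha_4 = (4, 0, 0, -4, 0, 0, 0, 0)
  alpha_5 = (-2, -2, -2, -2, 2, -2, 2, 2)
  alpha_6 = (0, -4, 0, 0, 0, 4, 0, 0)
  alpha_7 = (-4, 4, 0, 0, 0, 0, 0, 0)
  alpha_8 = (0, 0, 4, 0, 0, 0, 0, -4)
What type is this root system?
E_8

Compute the Cartan integers a_ij = 2(alpha_i, alpha_j)/(alpha_j, alpha_j); the resulting 8x8 Cartan matrix is
[[2, -1, 0, 0, 0, 0, 0, 0], [-1, 2, -1, 0, 0, 0, 0, -1], [0, -1, 2, -1, 0, 0, 0, 0], [0, 0, -1, 2, 0, 0, -1, 0], [0, 0, 0, 0, 2, 0, 0, -1], [0, 0, 0, 0, 0, 2, -1, 0], [0, 0, 0, -1, 0, -1, 2, 0], [0, -1, 0, 0, -1, 0, 0, 2]].
All simple roots have the same length, so the diagram is simply laced. The associated Dynkin diagram is a chain of 7 nodes with one extra node attached to the third node from one end (E_8), so the type is E_8.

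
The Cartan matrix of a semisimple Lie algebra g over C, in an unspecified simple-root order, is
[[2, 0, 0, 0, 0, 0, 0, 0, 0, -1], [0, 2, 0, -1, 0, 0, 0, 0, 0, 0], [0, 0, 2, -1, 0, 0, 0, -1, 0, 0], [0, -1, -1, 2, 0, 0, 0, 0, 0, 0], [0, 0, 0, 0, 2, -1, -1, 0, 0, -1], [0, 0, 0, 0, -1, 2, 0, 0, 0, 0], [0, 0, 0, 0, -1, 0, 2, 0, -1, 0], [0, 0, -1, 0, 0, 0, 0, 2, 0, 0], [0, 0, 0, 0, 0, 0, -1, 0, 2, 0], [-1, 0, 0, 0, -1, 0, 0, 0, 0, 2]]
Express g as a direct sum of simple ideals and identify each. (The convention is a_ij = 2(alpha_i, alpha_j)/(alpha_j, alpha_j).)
A_4 ⊕ E_6

The diagram associated to this matrix has two connected components: the simple roots {alpha_2, alpha_3, alpha_4, alpha_8} form a chain of 4 nodes with single edges (A_4), and {alpha_1, alpha_5, alpha_6, alpha_7, alpha_9, alpha_10} form a chain of 5 nodes with one extra node attached to the third node from one end (E_6). A semisimple Lie algebra decomposes uniquely as the direct sum of simple ideals, one per connected component of its Dynkin diagram, so g ≅ A_4 ⊕ E_6 (dimension 24 + 78 = 102).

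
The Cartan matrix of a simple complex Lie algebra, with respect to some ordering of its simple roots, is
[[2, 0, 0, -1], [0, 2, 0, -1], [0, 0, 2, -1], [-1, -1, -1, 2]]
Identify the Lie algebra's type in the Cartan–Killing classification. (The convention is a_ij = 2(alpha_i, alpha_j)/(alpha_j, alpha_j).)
The matrix has rank 4 with 2's on the diagonal. Reading the off-diagonal entries as Dynkin edges (a single edge where a_ij = a_ji = -1; a double or triple edge where a_ij * a_ji = 2 or 3), the diagram is a chain of 2 nodes with a fork of two nodes at one end (D_4). One simple-root ordering that puts it in standard form is (alpha_1, alpha_4, alpha_3, alpha_2). So the algebra is type D_4, i.e. so(8).

type D_4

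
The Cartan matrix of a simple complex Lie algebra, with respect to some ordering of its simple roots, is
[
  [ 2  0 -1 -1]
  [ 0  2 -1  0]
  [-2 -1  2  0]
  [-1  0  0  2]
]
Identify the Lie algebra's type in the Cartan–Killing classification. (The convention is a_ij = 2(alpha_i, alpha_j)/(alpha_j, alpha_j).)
F4

The matrix has rank 4 with 2's on the diagonal. Reading the off-diagonal entries as Dynkin edges (a single edge where a_ij = a_ji = -1; a double or triple edge where a_ij * a_ji = 2 or 3), the diagram is a chain of 4 nodes with a double edge between the middle two (F_4). One simple-root ordering that puts it in standard form is (alpha_2, alpha_3, alpha_1, alpha_4). So the algebra is type F_4.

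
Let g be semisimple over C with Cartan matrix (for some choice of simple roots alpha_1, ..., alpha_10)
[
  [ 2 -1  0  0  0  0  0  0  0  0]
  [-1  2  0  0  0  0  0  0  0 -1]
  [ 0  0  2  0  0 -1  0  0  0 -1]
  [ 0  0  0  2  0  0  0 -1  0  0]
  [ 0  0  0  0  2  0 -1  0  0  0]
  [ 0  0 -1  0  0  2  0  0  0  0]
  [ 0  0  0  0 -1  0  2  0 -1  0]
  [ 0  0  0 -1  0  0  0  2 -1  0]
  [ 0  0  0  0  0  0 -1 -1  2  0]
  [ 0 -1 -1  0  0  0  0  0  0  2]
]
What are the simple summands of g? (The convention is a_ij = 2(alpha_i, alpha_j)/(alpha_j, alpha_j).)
The diagram associated to this matrix has two connected components: the simple roots {alpha_4, alpha_5, alpha_7, alpha_8, alpha_9} form a chain of 5 nodes with single edges (A_5), and {alpha_1, alpha_2, alpha_3, alpha_6, alpha_10} form a chain of 5 nodes with single edges (A_5). A semisimple Lie algebra decomposes uniquely as the direct sum of simple ideals, one per connected component of its Dynkin diagram, so g ≅ A_5 ⊕ A_5 (dimension 35 + 35 = 70).

A_5 (sl(6)) ⊕ A_5 (sl(6))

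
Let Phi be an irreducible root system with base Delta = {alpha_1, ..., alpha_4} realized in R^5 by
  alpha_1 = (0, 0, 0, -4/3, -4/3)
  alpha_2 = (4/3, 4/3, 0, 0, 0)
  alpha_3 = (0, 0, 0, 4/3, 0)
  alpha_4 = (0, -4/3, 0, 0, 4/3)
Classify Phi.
B_4 (so(9))

Compute the Cartan integers a_ij = 2(alpha_i, alpha_j)/(alpha_j, alpha_j); the resulting 4x4 Cartan matrix is
[[2, 0, -2, -1], [0, 2, 0, -1], [-1, 0, 2, 0], [-1, -1, 0, 2]].
The roots have two lengths (squared-length ratio 2:1); the short ones are alpha_{3}. The associated Dynkin diagram is a chain of 4 nodes with a double edge at one end; the terminal node there is the unique short simple root (B_4), so the type is B_4 (the algebra so(9)).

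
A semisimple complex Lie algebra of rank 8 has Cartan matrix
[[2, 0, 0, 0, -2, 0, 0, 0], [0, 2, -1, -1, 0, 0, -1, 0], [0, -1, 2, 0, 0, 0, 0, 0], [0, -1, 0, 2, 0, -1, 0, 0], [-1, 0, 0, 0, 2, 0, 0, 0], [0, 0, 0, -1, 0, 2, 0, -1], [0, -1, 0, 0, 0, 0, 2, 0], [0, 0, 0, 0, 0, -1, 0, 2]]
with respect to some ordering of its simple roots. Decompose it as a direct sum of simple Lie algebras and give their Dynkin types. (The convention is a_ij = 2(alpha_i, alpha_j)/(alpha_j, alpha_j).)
B2 + D6

The diagram associated to this matrix has two connected components: the simple roots {alpha_1, alpha_5} form a chain of 2 nodes with a double edge at one end; the terminal node there is the unique short simple root (B_2), and {alpha_2, alpha_3, alpha_4, alpha_6, alpha_7, alpha_8} form a chain of 4 nodes with a fork of two nodes at one end (D_6). A semisimple Lie algebra decomposes uniquely as the direct sum of simple ideals, one per connected component of its Dynkin diagram, so g ≅ B_2 ⊕ D_6 (dimension 10 + 66 = 76).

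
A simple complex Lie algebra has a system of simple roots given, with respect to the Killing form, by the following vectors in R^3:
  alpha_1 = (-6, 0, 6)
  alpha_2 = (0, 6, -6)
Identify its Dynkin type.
type A_2

Compute the Cartan integers a_ij = 2(alpha_i, alpha_j)/(alpha_j, alpha_j); the resulting 2x2 Cartan matrix is
[[2, -1], [-1, 2]].
All simple roots have the same length, so the diagram is simply laced. The associated Dynkin diagram is a chain of 2 nodes with single edges (A_2), so the type is A_2 (the algebra sl(3)).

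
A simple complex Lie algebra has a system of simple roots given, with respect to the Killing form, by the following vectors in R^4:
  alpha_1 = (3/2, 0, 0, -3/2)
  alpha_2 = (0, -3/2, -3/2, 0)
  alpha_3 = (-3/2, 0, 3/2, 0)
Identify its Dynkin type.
Compute the Cartan integers a_ij = 2(alpha_i, alpha_j)/(alpha_j, alpha_j); the resulting 3x3 Cartan matrix is
[[2, 0, -1], [0, 2, -1], [-1, -1, 2]].
All simple roots have the same length, so the diagram is simply laced. The associated Dynkin diagram is a chain of 3 nodes with single edges (A_3), so the type is A_3 (the algebra sl(4)).

A_3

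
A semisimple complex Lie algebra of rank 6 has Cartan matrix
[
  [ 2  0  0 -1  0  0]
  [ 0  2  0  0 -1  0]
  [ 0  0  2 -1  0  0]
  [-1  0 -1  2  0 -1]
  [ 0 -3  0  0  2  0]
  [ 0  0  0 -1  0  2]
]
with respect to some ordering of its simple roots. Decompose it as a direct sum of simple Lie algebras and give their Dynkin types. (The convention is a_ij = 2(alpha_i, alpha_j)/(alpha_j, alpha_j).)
type D_4 ⊕ type G_2

The diagram associated to this matrix has two connected components: the simple roots {alpha_1, alpha_3, alpha_4, alpha_6} form a chain of 2 nodes with a fork of two nodes at one end (D_4), and {alpha_2, alpha_5} form two nodes joined by a triple edge (G_2). A semisimple Lie algebra decomposes uniquely as the direct sum of simple ideals, one per connected component of its Dynkin diagram, so g ≅ D_4 ⊕ G_2 (dimension 28 + 14 = 42).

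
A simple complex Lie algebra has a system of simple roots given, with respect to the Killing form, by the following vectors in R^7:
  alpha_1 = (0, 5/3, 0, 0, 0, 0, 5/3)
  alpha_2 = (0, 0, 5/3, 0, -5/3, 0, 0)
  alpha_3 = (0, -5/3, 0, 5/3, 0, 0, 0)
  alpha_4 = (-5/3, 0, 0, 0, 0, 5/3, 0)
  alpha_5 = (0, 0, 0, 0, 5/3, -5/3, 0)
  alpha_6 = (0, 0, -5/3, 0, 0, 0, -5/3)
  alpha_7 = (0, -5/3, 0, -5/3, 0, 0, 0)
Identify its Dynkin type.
Compute the Cartan integers a_ij = 2(alpha_i, alpha_j)/(alpha_j, alpha_j); the resulting 7x7 Cartan matrix is
[[2, 0, -1, 0, 0, -1, -1], [0, 2, 0, 0, -1, -1, 0], [-1, 0, 2, 0, 0, 0, 0], [0, 0, 0, 2, -1, 0, 0], [0, -1, 0, -1, 2, 0, 0], [-1, -1, 0, 0, 0, 2, 0], [-1, 0, 0, 0, 0, 0, 2]].
All simple roots have the same length, so the diagram is simply laced. The associated Dynkin diagram is a chain of 5 nodes with a fork of two nodes at one end (D_7), so the type is D_7 (the algebra so(14)).

D_7 (so(14))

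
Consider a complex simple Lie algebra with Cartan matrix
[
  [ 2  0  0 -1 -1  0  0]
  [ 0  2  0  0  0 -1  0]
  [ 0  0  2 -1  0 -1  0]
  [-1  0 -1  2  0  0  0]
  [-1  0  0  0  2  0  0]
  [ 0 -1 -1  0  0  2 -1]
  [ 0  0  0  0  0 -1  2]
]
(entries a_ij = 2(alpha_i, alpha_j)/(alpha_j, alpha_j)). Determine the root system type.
The matrix has rank 7 with 2's on the diagonal. Reading the off-diagonal entries as Dynkin edges (a single edge where a_ij = a_ji = -1; a double or triple edge where a_ij * a_ji = 2 or 3), the diagram is a chain of 5 nodes with a fork of two nodes at one end (D_7). One simple-root ordering that puts it in standard form is (alpha_5, alpha_1, alpha_4, alpha_3, alpha_6, alpha_7, alpha_2). So the algebra is type D_7, i.e. so(14).

D_7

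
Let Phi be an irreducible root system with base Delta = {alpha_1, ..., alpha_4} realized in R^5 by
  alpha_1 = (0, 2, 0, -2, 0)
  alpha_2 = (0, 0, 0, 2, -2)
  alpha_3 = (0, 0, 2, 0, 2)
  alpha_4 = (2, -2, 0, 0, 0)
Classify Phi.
Compute the Cartan integers a_ij = 2(alpha_i, alpha_j)/(alpha_j, alpha_j); the resulting 4x4 Cartan matrix is
[[2, -1, 0, -1], [-1, 2, -1, 0], [0, -1, 2, 0], [-1, 0, 0, 2]].
All simple roots have the same length, so the diagram is simply laced. The associated Dynkin diagram is a chain of 4 nodes with single edges (A_4), so the type is A_4 (the algebra sl(5)).

A_4 (sl(5))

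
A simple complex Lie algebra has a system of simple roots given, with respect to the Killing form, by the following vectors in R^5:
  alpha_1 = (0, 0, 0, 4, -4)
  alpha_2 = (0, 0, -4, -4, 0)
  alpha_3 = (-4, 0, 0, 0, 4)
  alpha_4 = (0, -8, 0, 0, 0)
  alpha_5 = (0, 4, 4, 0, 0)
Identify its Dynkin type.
Compute the Cartan integers a_ij = 2(alpha_i, alpha_j)/(alpha_j, alpha_j); the resulting 5x5 Cartan matrix is
[[2, -1, -1, 0, 0], [-1, 2, 0, 0, -1], [-1, 0, 2, 0, 0], [0, 0, 0, 2, -2], [0, -1, 0, -1, 2]].
The roots have two lengths (squared-length ratio 2:1); the short ones are alpha_{1,2,3,5}. The associated Dynkin diagram is a chain of 5 nodes with a double edge at one end; the terminal node there is the unique long simple root (C_5), so the type is C_5 (the algebra sp(10)).

C5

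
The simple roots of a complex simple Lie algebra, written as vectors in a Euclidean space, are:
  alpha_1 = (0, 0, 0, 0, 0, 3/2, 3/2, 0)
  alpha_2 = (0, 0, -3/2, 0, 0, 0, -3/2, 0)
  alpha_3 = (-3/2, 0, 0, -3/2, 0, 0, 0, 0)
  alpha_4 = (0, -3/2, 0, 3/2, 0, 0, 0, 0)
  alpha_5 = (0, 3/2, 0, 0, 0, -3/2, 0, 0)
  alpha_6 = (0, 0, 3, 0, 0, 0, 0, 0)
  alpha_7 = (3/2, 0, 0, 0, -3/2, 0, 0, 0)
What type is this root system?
Compute the Cartan integers a_ij = 2(alpha_i, alpha_j)/(alpha_j, alpha_j); the resulting 7x7 Cartan matrix is
[[2, -1, 0, 0, -1, 0, 0], [-1, 2, 0, 0, 0, -1, 0], [0, 0, 2, -1, 0, 0, -1], [0, 0, -1, 2, -1, 0, 0], [-1, 0, 0, -1, 2, 0, 0], [0, -2, 0, 0, 0, 2, 0], [0, 0, -1, 0, 0, 0, 2]].
The roots have two lengths (squared-length ratio 2:1); the short ones are alpha_{1,2,3,4,5,7}. The associated Dynkin diagram is a chain of 7 nodes with a double edge at one end; the terminal node there is the unique long simple root (C_7), so the type is C_7 (the algebra sp(14)).

type C_7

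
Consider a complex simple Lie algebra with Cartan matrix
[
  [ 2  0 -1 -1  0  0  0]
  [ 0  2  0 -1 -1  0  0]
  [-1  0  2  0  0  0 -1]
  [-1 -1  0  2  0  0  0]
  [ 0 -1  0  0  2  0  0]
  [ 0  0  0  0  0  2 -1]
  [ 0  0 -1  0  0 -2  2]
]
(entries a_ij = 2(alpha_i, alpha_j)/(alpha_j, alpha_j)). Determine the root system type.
type B_7

The matrix has rank 7 with 2's on the diagonal. Reading the off-diagonal entries as Dynkin edges (a single edge where a_ij = a_ji = -1; a double or triple edge where a_ij * a_ji = 2 or 3), the diagram is a chain of 7 nodes with a double edge at one end; the terminal node there is the unique short simple root (B_7). One simple-root ordering that puts it in standard form is (alpha_5, alpha_2, alpha_4, alpha_1, alpha_3, alpha_7, alpha_6). So the algebra is type B_7, i.e. so(15).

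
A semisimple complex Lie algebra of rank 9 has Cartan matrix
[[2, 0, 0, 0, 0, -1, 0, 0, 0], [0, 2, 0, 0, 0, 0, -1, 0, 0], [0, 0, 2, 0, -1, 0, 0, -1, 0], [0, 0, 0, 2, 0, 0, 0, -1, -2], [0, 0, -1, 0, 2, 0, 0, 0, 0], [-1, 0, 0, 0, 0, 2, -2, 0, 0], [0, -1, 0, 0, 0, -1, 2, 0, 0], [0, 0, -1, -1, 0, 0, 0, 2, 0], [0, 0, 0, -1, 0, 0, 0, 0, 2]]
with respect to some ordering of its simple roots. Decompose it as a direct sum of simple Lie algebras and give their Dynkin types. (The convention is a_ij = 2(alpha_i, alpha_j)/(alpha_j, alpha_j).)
B5 ⊕ F4

The diagram associated to this matrix has two connected components: the simple roots {alpha_3, alpha_4, alpha_5, alpha_8, alpha_9} form a chain of 5 nodes with a double edge at one end; the terminal node there is the unique short simple root (B_5), and {alpha_1, alpha_2, alpha_6, alpha_7} form a chain of 4 nodes with a double edge between the middle two (F_4). A semisimple Lie algebra decomposes uniquely as the direct sum of simple ideals, one per connected component of its Dynkin diagram, so g ≅ B_5 ⊕ F_4 (dimension 55 + 52 = 107).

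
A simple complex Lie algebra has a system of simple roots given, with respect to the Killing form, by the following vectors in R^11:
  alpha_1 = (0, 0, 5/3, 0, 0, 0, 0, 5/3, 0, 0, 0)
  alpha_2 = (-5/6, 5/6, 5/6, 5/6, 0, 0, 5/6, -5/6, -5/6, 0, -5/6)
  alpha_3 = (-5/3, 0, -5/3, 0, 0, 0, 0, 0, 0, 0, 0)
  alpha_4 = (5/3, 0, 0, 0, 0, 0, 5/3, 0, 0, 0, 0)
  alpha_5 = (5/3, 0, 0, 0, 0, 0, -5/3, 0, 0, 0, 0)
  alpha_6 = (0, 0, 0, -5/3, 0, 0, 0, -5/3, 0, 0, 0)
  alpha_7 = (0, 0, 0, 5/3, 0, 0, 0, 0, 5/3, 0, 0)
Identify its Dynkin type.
E7

Compute the Cartan integers a_ij = 2(alpha_i, alpha_j)/(alpha_j, alpha_j); the resulting 7x7 Cartan matrix is
[[2, 0, -1, 0, 0, -1, 0], [0, 2, 0, 0, -1, 0, 0], [-1, 0, 2, -1, -1, 0, 0], [0, 0, -1, 2, 0, 0, 0], [0, -1, -1, 0, 2, 0, 0], [-1, 0, 0, 0, 0, 2, -1], [0, 0, 0, 0, 0, -1, 2]].
All simple roots have the same length, so the diagram is simply laced. The associated Dynkin diagram is a chain of 6 nodes with one extra node attached to the third node from one end (E_7), so the type is E_7.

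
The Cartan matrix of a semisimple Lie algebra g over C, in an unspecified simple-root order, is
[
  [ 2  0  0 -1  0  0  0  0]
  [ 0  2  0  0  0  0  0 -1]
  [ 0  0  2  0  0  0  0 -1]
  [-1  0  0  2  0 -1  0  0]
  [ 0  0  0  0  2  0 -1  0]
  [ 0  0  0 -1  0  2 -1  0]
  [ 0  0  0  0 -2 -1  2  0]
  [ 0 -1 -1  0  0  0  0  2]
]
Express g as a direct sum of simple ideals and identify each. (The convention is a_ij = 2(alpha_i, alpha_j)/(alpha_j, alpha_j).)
A3 ⊕ B5

The diagram associated to this matrix has two connected components: the simple roots {alpha_2, alpha_3, alpha_8} form a chain of 3 nodes with single edges (A_3), and {alpha_1, alpha_4, alpha_5, alpha_6, alpha_7} form a chain of 5 nodes with a double edge at one end; the terminal node there is the unique short simple root (B_5). A semisimple Lie algebra decomposes uniquely as the direct sum of simple ideals, one per connected component of its Dynkin diagram, so g ≅ A_3 ⊕ B_5 (dimension 15 + 55 = 70).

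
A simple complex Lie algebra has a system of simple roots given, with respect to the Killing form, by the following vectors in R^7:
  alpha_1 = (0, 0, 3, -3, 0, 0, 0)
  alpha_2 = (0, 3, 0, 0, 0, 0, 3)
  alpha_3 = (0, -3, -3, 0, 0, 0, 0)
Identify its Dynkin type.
A_3

Compute the Cartan integers a_ij = 2(alpha_i, alpha_j)/(alpha_j, alpha_j); the resulting 3x3 Cartan matrix is
[[2, 0, -1], [0, 2, -1], [-1, -1, 2]].
All simple roots have the same length, so the diagram is simply laced. The associated Dynkin diagram is a chain of 3 nodes with single edges (A_3), so the type is A_3 (the algebra sl(4)).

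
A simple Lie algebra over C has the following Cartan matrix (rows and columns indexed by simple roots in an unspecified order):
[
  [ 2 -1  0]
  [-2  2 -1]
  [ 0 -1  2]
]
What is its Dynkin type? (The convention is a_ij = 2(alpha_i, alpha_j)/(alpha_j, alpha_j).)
B_3 (so(7))

The matrix has rank 3 with 2's on the diagonal. Reading the off-diagonal entries as Dynkin edges (a single edge where a_ij = a_ji = -1; a double or triple edge where a_ij * a_ji = 2 or 3), the diagram is a chain of 3 nodes with a double edge at one end; the terminal node there is the unique short simple root (B_3). One simple-root ordering that puts it in standard form is (alpha_3, alpha_2, alpha_1). So the algebra is type B_3, i.e. so(7).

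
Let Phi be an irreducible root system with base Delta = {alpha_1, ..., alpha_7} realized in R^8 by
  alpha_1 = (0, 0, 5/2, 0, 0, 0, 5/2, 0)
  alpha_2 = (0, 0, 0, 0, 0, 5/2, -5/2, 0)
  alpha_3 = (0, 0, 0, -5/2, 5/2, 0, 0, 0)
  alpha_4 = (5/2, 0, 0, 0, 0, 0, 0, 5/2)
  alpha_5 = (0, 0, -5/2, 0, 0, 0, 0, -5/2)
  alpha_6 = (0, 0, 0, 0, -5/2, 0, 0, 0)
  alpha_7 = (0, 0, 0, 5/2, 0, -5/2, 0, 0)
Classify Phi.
Compute the Cartan integers a_ij = 2(alpha_i, alpha_j)/(alpha_j, alpha_j); the resulting 7x7 Cartan matrix is
[[2, -1, 0, 0, -1, 0, 0], [-1, 2, 0, 0, 0, 0, -1], [0, 0, 2, 0, 0, -2, -1], [0, 0, 0, 2, -1, 0, 0], [-1, 0, 0, -1, 2, 0, 0], [0, 0, -1, 0, 0, 2, 0], [0, -1, -1, 0, 0, 0, 2]].
The roots have two lengths (squared-length ratio 2:1); the short ones are alpha_{6}. The associated Dynkin diagram is a chain of 7 nodes with a double edge at one end; the terminal node there is the unique short simple root (B_7), so the type is B_7 (the algebra so(15)).

B7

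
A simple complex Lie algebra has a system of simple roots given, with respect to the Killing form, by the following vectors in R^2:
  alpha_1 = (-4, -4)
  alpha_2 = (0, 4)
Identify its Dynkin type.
Compute the Cartan integers a_ij = 2(alpha_i, alpha_j)/(alpha_j, alpha_j); the resulting 2x2 Cartan matrix is
[[2, -2], [-1, 2]].
The roots have two lengths (squared-length ratio 2:1); the short ones are alpha_{2}. The associated Dynkin diagram is a chain of 2 nodes with a double edge at one end; the terminal node there is the unique short simple root (B_2), so the type is B_2 (the algebra so(5)).

type B_2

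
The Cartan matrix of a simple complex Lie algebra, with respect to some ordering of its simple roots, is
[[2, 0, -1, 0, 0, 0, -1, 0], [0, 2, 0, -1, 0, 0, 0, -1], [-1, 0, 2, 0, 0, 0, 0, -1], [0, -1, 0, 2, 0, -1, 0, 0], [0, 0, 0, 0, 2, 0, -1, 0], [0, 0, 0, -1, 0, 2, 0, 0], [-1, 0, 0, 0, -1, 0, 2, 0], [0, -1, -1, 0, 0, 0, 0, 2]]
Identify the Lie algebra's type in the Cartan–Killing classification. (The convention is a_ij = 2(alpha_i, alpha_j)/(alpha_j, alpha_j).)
The matrix has rank 8 with 2's on the diagonal. Reading the off-diagonal entries as Dynkin edges (a single edge where a_ij = a_ji = -1; a double or triple edge where a_ij * a_ji = 2 or 3), the diagram is a chain of 8 nodes with single edges (A_8). One simple-root ordering that puts it in standard form is (alpha_6, alpha_4, alpha_2, alpha_8, alpha_3, alpha_1, alpha_7, alpha_5). So the algebra is type A_8, i.e. sl(9).

A8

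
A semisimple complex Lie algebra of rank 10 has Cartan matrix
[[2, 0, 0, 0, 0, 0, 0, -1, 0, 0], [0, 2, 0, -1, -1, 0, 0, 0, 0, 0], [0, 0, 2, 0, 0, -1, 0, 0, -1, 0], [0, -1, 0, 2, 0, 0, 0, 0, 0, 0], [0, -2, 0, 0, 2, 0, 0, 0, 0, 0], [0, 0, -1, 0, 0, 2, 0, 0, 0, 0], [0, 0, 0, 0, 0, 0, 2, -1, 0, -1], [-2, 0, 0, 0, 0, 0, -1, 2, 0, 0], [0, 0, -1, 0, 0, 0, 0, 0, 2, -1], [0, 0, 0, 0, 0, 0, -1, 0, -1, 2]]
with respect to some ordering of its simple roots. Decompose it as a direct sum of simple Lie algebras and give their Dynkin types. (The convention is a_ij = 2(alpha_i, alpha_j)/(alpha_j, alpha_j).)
The diagram associated to this matrix has two connected components: the simple roots {alpha_1, alpha_3, alpha_6, alpha_7, alpha_8, alpha_9, alpha_10} form a chain of 7 nodes with a double edge at one end; the terminal node there is the unique short simple root (B_7), and {alpha_2, alpha_4, alpha_5} form a chain of 3 nodes with a double edge at one end; the terminal node there is the unique long simple root (C_3). A semisimple Lie algebra decomposes uniquely as the direct sum of simple ideals, one per connected component of its Dynkin diagram, so g ≅ B_7 ⊕ C_3 (dimension 105 + 21 = 126).

type B_7 ⊕ type C_3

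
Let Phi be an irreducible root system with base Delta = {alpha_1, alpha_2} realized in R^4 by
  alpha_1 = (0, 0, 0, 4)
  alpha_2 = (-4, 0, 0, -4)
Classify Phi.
type B_2

Compute the Cartan integers a_ij = 2(alpha_i, alpha_j)/(alpha_j, alpha_j); the resulting 2x2 Cartan matrix is
[[2, -1], [-2, 2]].
The roots have two lengths (squared-length ratio 2:1); the short ones are alpha_{1}. The associated Dynkin diagram is a chain of 2 nodes with a double edge at one end; the terminal node there is the unique short simple root (B_2), so the type is B_2 (the algebra so(5)).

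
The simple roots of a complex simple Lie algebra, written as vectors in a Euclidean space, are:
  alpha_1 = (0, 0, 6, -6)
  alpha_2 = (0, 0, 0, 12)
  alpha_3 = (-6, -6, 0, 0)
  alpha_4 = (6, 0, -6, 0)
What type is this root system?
Compute the Cartan integers a_ij = 2(alpha_i, alpha_j)/(alpha_j, alpha_j); the resulting 4x4 Cartan matrix is
[[2, -1, 0, -1], [-2, 2, 0, 0], [0, 0, 2, -1], [-1, 0, -1, 2]].
The roots have two lengths (squared-length ratio 2:1); the short ones are alpha_{1,3,4}. The associated Dynkin diagram is a chain of 4 nodes with a double edge at one end; the terminal node there is the unique long simple root (C_4), so the type is C_4 (the algebra sp(8)).

type C_4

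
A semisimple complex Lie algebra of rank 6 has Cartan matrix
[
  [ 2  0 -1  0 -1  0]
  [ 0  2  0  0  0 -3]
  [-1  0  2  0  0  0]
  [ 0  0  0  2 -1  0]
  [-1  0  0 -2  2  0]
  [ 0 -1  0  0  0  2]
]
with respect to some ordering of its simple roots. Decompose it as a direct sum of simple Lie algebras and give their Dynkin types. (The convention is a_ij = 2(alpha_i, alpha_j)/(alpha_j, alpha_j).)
type B_4 + type G_2

The diagram associated to this matrix has two connected components: the simple roots {alpha_1, alpha_3, alpha_4, alpha_5} form a chain of 4 nodes with a double edge at one end; the terminal node there is the unique short simple root (B_4), and {alpha_2, alpha_6} form two nodes joined by a triple edge (G_2). A semisimple Lie algebra decomposes uniquely as the direct sum of simple ideals, one per connected component of its Dynkin diagram, so g ≅ B_4 ⊕ G_2 (dimension 36 + 14 = 50).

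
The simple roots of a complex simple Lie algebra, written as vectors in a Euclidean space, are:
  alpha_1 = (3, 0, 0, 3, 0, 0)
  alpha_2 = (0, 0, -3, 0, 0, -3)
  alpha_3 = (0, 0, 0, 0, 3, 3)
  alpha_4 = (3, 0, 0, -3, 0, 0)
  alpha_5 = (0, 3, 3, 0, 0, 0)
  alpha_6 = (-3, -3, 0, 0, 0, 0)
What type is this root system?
Compute the Cartan integers a_ij = 2(alpha_i, alpha_j)/(alpha_j, alpha_j); the resulting 6x6 Cartan matrix is
[[2, 0, 0, 0, 0, -1], [0, 2, -1, 0, -1, 0], [0, -1, 2, 0, 0, 0], [0, 0, 0, 2, 0, -1], [0, -1, 0, 0, 2, -1], [-1, 0, 0, -1, -1, 2]].
All simple roots have the same length, so the diagram is simply laced. The associated Dynkin diagram is a chain of 4 nodes with a fork of two nodes at one end (D_6), so the type is D_6 (the algebra so(12)).

D_6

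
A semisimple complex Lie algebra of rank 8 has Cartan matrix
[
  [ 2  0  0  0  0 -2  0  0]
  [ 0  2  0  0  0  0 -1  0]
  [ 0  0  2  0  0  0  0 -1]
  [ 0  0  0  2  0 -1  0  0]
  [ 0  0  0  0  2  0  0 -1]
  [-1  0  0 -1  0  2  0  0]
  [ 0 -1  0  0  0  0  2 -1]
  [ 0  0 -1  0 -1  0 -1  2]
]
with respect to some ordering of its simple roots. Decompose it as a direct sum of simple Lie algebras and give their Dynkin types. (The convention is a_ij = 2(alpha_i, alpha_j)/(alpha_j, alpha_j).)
C3 + D5

The diagram associated to this matrix has two connected components: the simple roots {alpha_1, alpha_4, alpha_6} form a chain of 3 nodes with a double edge at one end; the terminal node there is the unique long simple root (C_3), and {alpha_2, alpha_3, alpha_5, alpha_7, alpha_8} form a chain of 3 nodes with a fork of two nodes at one end (D_5). A semisimple Lie algebra decomposes uniquely as the direct sum of simple ideals, one per connected component of its Dynkin diagram, so g ≅ C_3 ⊕ D_5 (dimension 21 + 45 = 66).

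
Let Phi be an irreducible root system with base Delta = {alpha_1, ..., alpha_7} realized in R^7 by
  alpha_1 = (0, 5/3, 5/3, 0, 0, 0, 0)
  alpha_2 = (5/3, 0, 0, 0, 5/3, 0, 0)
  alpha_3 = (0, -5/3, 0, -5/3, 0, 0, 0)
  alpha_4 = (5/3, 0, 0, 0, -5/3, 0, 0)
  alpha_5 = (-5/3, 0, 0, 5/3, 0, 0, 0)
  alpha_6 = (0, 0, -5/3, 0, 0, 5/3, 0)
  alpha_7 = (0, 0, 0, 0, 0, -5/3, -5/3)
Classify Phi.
D_7 (so(14))

Compute the Cartan integers a_ij = 2(alpha_i, alpha_j)/(alpha_j, alpha_j); the resulting 7x7 Cartan matrix is
[[2, 0, -1, 0, 0, -1, 0], [0, 2, 0, 0, -1, 0, 0], [-1, 0, 2, 0, -1, 0, 0], [0, 0, 0, 2, -1, 0, 0], [0, -1, -1, -1, 2, 0, 0], [-1, 0, 0, 0, 0, 2, -1], [0, 0, 0, 0, 0, -1, 2]].
All simple roots have the same length, so the diagram is simply laced. The associated Dynkin diagram is a chain of 5 nodes with a fork of two nodes at one end (D_7), so the type is D_7 (the algebra so(14)).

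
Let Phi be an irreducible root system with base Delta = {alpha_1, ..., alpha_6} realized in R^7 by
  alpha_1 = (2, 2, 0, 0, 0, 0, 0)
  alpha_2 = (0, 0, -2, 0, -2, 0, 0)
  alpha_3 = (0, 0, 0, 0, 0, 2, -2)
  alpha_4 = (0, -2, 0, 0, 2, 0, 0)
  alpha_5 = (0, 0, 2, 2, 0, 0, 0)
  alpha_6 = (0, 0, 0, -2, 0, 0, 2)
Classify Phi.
Compute the Cartan integers a_ij = 2(alpha_i, alpha_j)/(alpha_j, alpha_j); the resulting 6x6 Cartan matrix is
[[2, 0, 0, -1, 0, 0], [0, 2, 0, -1, -1, 0], [0, 0, 2, 0, 0, -1], [-1, -1, 0, 2, 0, 0], [0, -1, 0, 0, 2, -1], [0, 0, -1, 0, -1, 2]].
All simple roots have the same length, so the diagram is simply laced. The associated Dynkin diagram is a chain of 6 nodes with single edges (A_6), so the type is A_6 (the algebra sl(7)).

A_6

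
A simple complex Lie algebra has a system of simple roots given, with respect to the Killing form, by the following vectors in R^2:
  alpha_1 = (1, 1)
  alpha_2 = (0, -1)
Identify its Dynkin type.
type B_2

Compute the Cartan integers a_ij = 2(alpha_i, alpha_j)/(alpha_j, alpha_j); the resulting 2x2 Cartan matrix is
[[2, -2], [-1, 2]].
The roots have two lengths (squared-length ratio 2:1); the short ones are alpha_{2}. The associated Dynkin diagram is a chain of 2 nodes with a double edge at one end; the terminal node there is the unique short simple root (B_2), so the type is B_2 (the algebra so(5)).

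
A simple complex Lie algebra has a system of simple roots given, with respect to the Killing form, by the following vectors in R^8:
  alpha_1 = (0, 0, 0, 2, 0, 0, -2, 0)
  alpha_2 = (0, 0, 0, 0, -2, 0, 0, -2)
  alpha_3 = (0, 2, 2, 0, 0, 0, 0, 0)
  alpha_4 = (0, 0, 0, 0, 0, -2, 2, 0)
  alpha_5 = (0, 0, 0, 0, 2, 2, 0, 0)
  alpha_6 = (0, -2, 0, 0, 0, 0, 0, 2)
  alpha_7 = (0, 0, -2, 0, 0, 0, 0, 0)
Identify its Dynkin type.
type B_7

Compute the Cartan integers a_ij = 2(alpha_i, alpha_j)/(alpha_j, alpha_j); the resulting 7x7 Cartan matrix is
[[2, 0, 0, -1, 0, 0, 0], [0, 2, 0, 0, -1, -1, 0], [0, 0, 2, 0, 0, -1, -2], [-1, 0, 0, 2, -1, 0, 0], [0, -1, 0, -1, 2, 0, 0], [0, -1, -1, 0, 0, 2, 0], [0, 0, -1, 0, 0, 0, 2]].
The roots have two lengths (squared-length ratio 2:1); the short ones are alpha_{7}. The associated Dynkin diagram is a chain of 7 nodes with a double edge at one end; the terminal node there is the unique short simple root (B_7), so the type is B_7 (the algebra so(15)).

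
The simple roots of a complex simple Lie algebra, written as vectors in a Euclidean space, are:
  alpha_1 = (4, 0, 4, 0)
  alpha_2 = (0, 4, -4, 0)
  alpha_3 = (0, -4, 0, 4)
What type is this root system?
type A_3

Compute the Cartan integers a_ij = 2(alpha_i, alpha_j)/(alpha_j, alpha_j); the resulting 3x3 Cartan matrix is
[[2, -1, 0], [-1, 2, -1], [0, -1, 2]].
All simple roots have the same length, so the diagram is simply laced. The associated Dynkin diagram is a chain of 3 nodes with single edges (A_3), so the type is A_3 (the algebra sl(4)).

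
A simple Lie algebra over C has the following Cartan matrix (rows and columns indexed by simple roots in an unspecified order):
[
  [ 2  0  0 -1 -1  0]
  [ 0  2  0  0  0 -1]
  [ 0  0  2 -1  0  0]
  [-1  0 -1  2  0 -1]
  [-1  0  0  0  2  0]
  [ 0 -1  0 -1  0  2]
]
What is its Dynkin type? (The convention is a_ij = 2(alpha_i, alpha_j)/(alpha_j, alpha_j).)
E6

The matrix has rank 6 with 2's on the diagonal. Reading the off-diagonal entries as Dynkin edges (a single edge where a_ij = a_ji = -1; a double or triple edge where a_ij * a_ji = 2 or 3), the diagram is a chain of 5 nodes with one extra node attached to the third node from one end (E_6). One simple-root ordering that puts it in standard form is (alpha_5, alpha_3, alpha_1, alpha_4, alpha_6, alpha_2). So the algebra is type E_6.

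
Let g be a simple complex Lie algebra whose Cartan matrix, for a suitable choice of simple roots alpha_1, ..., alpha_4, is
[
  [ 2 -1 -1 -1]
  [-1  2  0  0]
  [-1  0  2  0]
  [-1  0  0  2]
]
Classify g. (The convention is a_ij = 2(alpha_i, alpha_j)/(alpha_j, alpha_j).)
D4

The matrix has rank 4 with 2's on the diagonal. Reading the off-diagonal entries as Dynkin edges (a single edge where a_ij = a_ji = -1; a double or triple edge where a_ij * a_ji = 2 or 3), the diagram is a chain of 2 nodes with a fork of two nodes at one end (D_4). One simple-root ordering that puts it in standard form is (alpha_4, alpha_1, alpha_2, alpha_3). So the algebra is type D_4, i.e. so(8).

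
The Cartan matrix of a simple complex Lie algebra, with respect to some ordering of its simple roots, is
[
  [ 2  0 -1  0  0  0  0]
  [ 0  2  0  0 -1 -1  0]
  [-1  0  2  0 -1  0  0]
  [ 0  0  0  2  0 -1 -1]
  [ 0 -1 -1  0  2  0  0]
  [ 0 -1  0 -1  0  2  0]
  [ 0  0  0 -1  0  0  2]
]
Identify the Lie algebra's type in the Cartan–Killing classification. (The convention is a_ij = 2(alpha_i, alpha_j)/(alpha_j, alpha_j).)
The matrix has rank 7 with 2's on the diagonal. Reading the off-diagonal entries as Dynkin edges (a single edge where a_ij = a_ji = -1; a double or triple edge where a_ij * a_ji = 2 or 3), the diagram is a chain of 7 nodes with single edges (A_7). One simple-root ordering that puts it in standard form is (alpha_1, alpha_3, alpha_5, alpha_2, alpha_6, alpha_4, alpha_7). So the algebra is type A_7, i.e. sl(8).

A7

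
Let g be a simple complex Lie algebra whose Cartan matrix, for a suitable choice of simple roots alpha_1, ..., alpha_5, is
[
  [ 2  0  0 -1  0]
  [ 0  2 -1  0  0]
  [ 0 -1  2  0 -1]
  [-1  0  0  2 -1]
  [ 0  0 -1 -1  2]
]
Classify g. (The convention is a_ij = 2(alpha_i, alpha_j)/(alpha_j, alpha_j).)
The matrix has rank 5 with 2's on the diagonal. Reading the off-diagonal entries as Dynkin edges (a single edge where a_ij = a_ji = -1; a double or triple edge where a_ij * a_ji = 2 or 3), the diagram is a chain of 5 nodes with single edges (A_5). One simple-root ordering that puts it in standard form is (alpha_1, alpha_4, alpha_5, alpha_3, alpha_2). So the algebra is type A_5, i.e. sl(6).

A5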